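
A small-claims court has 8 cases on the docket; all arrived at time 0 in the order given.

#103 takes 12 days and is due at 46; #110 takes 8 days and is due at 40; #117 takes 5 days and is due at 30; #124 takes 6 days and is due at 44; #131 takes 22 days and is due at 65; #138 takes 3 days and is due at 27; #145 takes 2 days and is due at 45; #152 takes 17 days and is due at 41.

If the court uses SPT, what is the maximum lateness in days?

SPT (increasing processing time): #145 #138 #117 #124 #110 #103 #152 #131.
#145: 0→2, due 45, lateness -43
#138: 2→5, due 27, lateness -22
#117: 5→10, due 30, lateness -20
#124: 10→16, due 44, lateness -28
#110: 16→24, due 40, lateness -16
#103: 24→36, due 46, lateness -10
#152: 36→53, due 41, lateness 12
#131: 53→75, due 65, lateness 10
Maximum = 12.

12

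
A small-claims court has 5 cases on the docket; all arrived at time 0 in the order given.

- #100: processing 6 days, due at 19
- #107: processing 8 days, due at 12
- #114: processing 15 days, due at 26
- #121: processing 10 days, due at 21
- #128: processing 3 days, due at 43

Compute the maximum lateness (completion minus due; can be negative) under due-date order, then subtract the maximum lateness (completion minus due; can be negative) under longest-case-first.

EDD (increasing due date): #107 #100 #121 #114 #128.
#107: 0→8, due 12, lateness -4
#100: 8→14, due 19, lateness -5
#121: 14→24, due 21, lateness 3
#114: 24→39, due 26, lateness 13
#128: 39→42, due 43, lateness -1
Maximum = 13.
LPT (decreasing processing time): #114 #121 #107 #100 #128.
#114: 0→15, due 26, lateness -11
#121: 15→25, due 21, lateness 4
#107: 25→33, due 12, lateness 21
#100: 33→39, due 19, lateness 20
#128: 39→42, due 43, lateness -1
Maximum = 21.
Difference = 13 − 21 = -8.

-8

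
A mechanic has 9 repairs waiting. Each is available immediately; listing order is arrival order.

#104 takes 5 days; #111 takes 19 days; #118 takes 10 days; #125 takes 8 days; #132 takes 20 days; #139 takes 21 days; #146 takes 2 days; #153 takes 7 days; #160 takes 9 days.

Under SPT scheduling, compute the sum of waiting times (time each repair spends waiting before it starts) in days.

SPT (increasing processing time): #146 #104 #153 #125 #160 #118 #111 #132 #139.
#146: waits 0, runs 0→2
#104: waits 2, runs 2→7
#153: waits 7, runs 7→14
#125: waits 14, runs 14→22
#160: waits 22, runs 22→31
#118: waits 31, runs 31→41
#111: waits 41, runs 41→60
#132: waits 60, runs 60→80
#139: waits 80, runs 80→101
Sum = 0+2+7+14+22+31+41+60+80 = 257.

257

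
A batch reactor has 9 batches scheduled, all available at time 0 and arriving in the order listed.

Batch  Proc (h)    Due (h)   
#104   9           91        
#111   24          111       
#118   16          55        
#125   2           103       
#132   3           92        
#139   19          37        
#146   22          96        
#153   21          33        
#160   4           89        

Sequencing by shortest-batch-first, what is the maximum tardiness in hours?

SPT (increasing processing time): #125 #132 #160 #104 #118 #139 #153 #146 #111.
#125: 0→2, due 103, tardiness 0
#132: 2→5, due 92, tardiness 0
#160: 5→9, due 89, tardiness 0
#104: 9→18, due 91, tardiness 0
#118: 18→34, due 55, tardiness 0
#139: 34→53, due 37, tardiness 16
#153: 53→74, due 33, tardiness 41
#146: 74→96, due 96, tardiness 0
#111: 96→120, due 111, tardiness 9
Maximum = 41.

41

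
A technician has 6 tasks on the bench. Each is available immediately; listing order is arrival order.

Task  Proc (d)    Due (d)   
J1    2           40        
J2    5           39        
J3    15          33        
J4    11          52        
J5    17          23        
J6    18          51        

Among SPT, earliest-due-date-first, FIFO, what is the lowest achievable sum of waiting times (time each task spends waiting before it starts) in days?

110

SPT (increasing processing time): J1 J2 J4 J3 J5 J6.
J1: waits 0, runs 0→2
J2: waits 2, runs 2→7
J4: waits 7, runs 7→18
J3: waits 18, runs 18→33
J5: waits 33, runs 33→50
J6: waits 50, runs 50→68
Sum = 0+2+7+18+33+50 = 110.
EDD (increasing due date): J5 J3 J2 J1 J6 J4.
J5: waits 0, runs 0→17
J3: waits 17, runs 17→32
J2: waits 32, runs 32→37
J1: waits 37, runs 37→39
J6: waits 39, runs 39→57
J4: waits 57, runs 57→68
Sum = 0+17+32+37+39+57 = 182.
FIFO (arrival order): J1 J2 J3 J4 J5 J6.
J1: waits 0, runs 0→2
J2: waits 2, runs 2→7
J3: waits 7, runs 7→22
J4: waits 22, runs 22→33
J5: waits 33, runs 33→50
J6: waits 50, runs 50→68
Sum = 0+2+7+22+33+50 = 114.
SPT 110, EDD 182, FIFO 114 → minimum 110.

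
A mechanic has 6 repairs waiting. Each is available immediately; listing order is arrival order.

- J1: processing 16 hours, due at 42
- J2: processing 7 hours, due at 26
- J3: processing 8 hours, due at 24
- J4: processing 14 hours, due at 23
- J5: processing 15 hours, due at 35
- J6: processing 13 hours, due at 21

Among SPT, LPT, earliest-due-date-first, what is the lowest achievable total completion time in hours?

SPT (increasing processing time): J2 J3 J6 J4 J5 J1.
J2: 0→7
J3: 7→15
J6: 15→28
J4: 28→42
J5: 42→57
J1: 57→73
Sum = 7+15+28+42+57+73 = 222.
LPT (decreasing processing time): J1 J5 J4 J6 J3 J2.
J1: 0→16
J5: 16→31
J4: 31→45
J6: 45→58
J3: 58→66
J2: 66→73
Sum = 16+31+45+58+66+73 = 289.
EDD (increasing due date): J6 J4 J3 J2 J5 J1.
J6: 0→13
J4: 13→27
J3: 27→35
J2: 35→42
J5: 42→57
J1: 57→73
Sum = 13+27+35+42+57+73 = 247.
SPT 222, LPT 289, EDD 247 → minimum 222.

222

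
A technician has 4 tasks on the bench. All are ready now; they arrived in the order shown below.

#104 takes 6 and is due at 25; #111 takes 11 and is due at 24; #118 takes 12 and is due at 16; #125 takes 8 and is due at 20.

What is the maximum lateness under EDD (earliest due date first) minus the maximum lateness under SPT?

EDD (increasing due date): #118 #125 #111 #104.
#118: 0→12, due 16, lateness -4
#125: 12→20, due 20, lateness 0
#111: 20→31, due 24, lateness 7
#104: 31→37, due 25, lateness 12
Maximum = 12.
SPT (increasing processing time): #104 #125 #111 #118.
#104: 0→6, due 25, lateness -19
#125: 6→14, due 20, lateness -6
#111: 14→25, due 24, lateness 1
#118: 25→37, due 16, lateness 21
Maximum = 21.
Difference = 12 − 21 = -9.

-9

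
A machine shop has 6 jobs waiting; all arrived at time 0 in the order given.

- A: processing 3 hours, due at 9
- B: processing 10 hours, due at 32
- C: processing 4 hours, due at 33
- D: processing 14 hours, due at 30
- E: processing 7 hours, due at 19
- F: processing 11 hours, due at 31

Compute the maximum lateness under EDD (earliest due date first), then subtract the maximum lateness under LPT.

EDD (increasing due date): A E D F B C.
A: 0→3, due 9, lateness -6
E: 3→10, due 19, lateness -9
D: 10→24, due 30, lateness -6
F: 24→35, due 31, lateness 4
B: 35→45, due 32, lateness 13
C: 45→49, due 33, lateness 16
Maximum = 16.
LPT (decreasing processing time): D F B E C A.
D: 0→14, due 30, lateness -16
F: 14→25, due 31, lateness -6
B: 25→35, due 32, lateness 3
E: 35→42, due 19, lateness 23
C: 42→46, due 33, lateness 13
A: 46→49, due 9, lateness 40
Maximum = 40.
Difference = 16 − 40 = -24.

-24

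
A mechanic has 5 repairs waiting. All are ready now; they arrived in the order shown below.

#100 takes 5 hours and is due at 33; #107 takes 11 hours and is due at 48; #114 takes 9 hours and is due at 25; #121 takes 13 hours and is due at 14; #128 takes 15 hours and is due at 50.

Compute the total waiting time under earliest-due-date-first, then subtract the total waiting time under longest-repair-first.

EDD (increasing due date): #121 #114 #100 #107 #128.
#121: waits 0, runs 0→13
#114: waits 13, runs 13→22
#100: waits 22, runs 22→27
#107: waits 27, runs 27→38
#128: waits 38, runs 38→53
Sum = 0+13+22+27+38 = 100.
LPT (decreasing processing time): #128 #121 #107 #114 #100.
#128: waits 0, runs 0→15
#121: waits 15, runs 15→28
#107: waits 28, runs 28→39
#114: waits 39, runs 39→48
#100: waits 48, runs 48→53
Sum = 0+15+28+39+48 = 130.
Difference = 100 − 130 = -30.

-30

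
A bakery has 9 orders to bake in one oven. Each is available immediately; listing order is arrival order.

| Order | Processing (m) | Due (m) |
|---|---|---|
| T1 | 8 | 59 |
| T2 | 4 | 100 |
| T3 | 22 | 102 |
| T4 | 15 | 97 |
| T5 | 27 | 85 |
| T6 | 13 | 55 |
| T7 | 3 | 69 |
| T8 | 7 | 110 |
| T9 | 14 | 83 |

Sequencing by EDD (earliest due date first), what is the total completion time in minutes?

EDD (increasing due date): T6 T1 T7 T9 T5 T4 T2 T3 T8.
T6: 0→13
T1: 13→21
T7: 21→24
T9: 24→38
T5: 38→65
T4: 65→80
T2: 80→84
T3: 84→106
T8: 106→113
Sum = 13+21+24+38+65+80+84+106+113 = 544.

544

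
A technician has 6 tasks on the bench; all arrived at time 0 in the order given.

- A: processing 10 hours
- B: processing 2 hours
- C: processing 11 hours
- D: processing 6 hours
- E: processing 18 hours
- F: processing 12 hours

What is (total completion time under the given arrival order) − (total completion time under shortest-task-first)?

FIFO (arrival order): A B C D E F.
A: 0→10
B: 10→12
C: 12→23
D: 23→29
E: 29→47
F: 47→59
Sum = 10+12+23+29+47+59 = 180.
SPT (increasing processing time): B D A C F E.
B: 0→2
D: 2→8
A: 8→18
C: 18→29
F: 29→41
E: 41→59
Sum = 2+8+18+29+41+59 = 157.
Difference = 180 − 157 = 23.

23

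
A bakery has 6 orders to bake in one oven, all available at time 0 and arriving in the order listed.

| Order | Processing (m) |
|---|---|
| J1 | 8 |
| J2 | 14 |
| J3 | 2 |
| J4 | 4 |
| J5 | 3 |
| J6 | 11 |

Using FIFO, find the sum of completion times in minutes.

FIFO (arrival order): J1 J2 J3 J4 J5 J6.
J1: 0→8
J2: 8→22
J3: 22→24
J4: 24→28
J5: 28→31
J6: 31→42
Sum = 8+22+24+28+31+42 = 155.

155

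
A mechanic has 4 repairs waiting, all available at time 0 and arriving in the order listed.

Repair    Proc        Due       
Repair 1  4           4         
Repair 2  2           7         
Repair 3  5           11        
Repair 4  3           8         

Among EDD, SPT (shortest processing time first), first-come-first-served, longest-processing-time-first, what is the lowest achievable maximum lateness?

EDD (increasing due date): Repair 1 Repair 2 Repair 4 Repair 3.
Repair 1: 0→4, due 4, lateness 0
Repair 2: 4→6, due 7, lateness -1
Repair 4: 6→9, due 8, lateness 1
Repair 3: 9→14, due 11, lateness 3
Maximum = 3.
SPT (increasing processing time): Repair 2 Repair 4 Repair 1 Repair 3.
Repair 2: 0→2, due 7, lateness -5
Repair 4: 2→5, due 8, lateness -3
Repair 1: 5→9, due 4, lateness 5
Repair 3: 9→14, due 11, lateness 3
Maximum = 5.
FIFO (arrival order): Repair 1 Repair 2 Repair 3 Repair 4.
Repair 1: 0→4, due 4, lateness 0
Repair 2: 4→6, due 7, lateness -1
Repair 3: 6→11, due 11, lateness 0
Repair 4: 11→14, due 8, lateness 6
Maximum = 6.
LPT (decreasing processing time): Repair 3 Repair 1 Repair 4 Repair 2.
Repair 3: 0→5, due 11, lateness -6
Repair 1: 5→9, due 4, lateness 5
Repair 4: 9→12, due 8, lateness 4
Repair 2: 12→14, due 7, lateness 7
Maximum = 7.
EDD 3, SPT 5, FIFO 6, LPT 7 → minimum 3.

3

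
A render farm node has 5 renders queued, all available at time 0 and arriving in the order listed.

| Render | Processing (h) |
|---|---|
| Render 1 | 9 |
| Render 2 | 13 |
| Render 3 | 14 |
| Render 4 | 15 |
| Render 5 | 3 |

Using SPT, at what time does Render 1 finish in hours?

12

SPT (increasing processing time): Render 5 Render 1 Render 2 Render 3 Render 4.
Render 5: 0→3
Render 1: 3→12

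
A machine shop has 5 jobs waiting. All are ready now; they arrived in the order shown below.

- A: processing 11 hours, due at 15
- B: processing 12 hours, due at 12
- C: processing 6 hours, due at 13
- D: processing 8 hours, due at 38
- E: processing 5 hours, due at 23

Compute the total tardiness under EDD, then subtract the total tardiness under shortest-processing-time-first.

-11

EDD (increasing due date): B C A E D.
B: 0→12, due 12, tardiness 0
C: 12→18, due 13, tardiness 5
A: 18→29, due 15, tardiness 14
E: 29→34, due 23, tardiness 11
D: 34→42, due 38, tardiness 4
Sum = 0+5+14+11+4 = 34.
SPT (increasing processing time): E C D A B.
E: 0→5, due 23, tardiness 0
C: 5→11, due 13, tardiness 0
D: 11→19, due 38, tardiness 0
A: 19→30, due 15, tardiness 15
B: 30→42, due 12, tardiness 30
Sum = 0+0+0+15+30 = 45.
Difference = 34 − 45 = -11.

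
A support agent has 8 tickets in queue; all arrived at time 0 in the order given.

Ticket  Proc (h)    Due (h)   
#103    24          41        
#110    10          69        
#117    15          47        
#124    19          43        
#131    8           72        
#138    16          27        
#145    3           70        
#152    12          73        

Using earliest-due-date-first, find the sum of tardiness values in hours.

132

EDD (increasing due date): #138 #103 #124 #117 #110 #145 #131 #152.
#138: 0→16, due 27, tardiness 0
#103: 16→40, due 41, tardiness 0
#124: 40→59, due 43, tardiness 16
#117: 59→74, due 47, tardiness 27
#110: 74→84, due 69, tardiness 15
#145: 84→87, due 70, tardiness 17
#131: 87→95, due 72, tardiness 23
#152: 95→107, due 73, tardiness 34
Sum = 0+0+16+27+15+17+23+34 = 132.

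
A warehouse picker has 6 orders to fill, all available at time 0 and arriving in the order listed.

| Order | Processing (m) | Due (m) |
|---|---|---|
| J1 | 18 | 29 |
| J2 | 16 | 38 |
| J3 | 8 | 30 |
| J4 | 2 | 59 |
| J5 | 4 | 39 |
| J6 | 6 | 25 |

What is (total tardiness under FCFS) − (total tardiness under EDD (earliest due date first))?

FIFO (arrival order): J1 J2 J3 J4 J5 J6.
J1: 0→18, due 29, tardiness 0
J2: 18→34, due 38, tardiness 0
J3: 34→42, due 30, tardiness 12
J4: 42→44, due 59, tardiness 0
J5: 44→48, due 39, tardiness 9
J6: 48→54, due 25, tardiness 29
Sum = 0+0+12+0+9+29 = 50.
EDD (increasing due date): J6 J1 J3 J2 J5 J4.
J6: 0→6, due 25, tardiness 0
J1: 6→24, due 29, tardiness 0
J3: 24→32, due 30, tardiness 2
J2: 32→48, due 38, tardiness 10
J5: 48→52, due 39, tardiness 13
J4: 52→54, due 59, tardiness 0
Sum = 0+0+2+10+13+0 = 25.
Difference = 50 − 25 = 25.

25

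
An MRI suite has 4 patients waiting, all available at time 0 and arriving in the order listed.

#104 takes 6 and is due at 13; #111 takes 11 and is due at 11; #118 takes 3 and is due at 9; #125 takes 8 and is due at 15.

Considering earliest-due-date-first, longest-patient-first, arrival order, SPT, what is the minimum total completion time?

EDD (increasing due date): #118 #111 #104 #125.
#118: 0→3
#111: 3→14
#104: 14→20
#125: 20→28
Sum = 3+14+20+28 = 65.
LPT (decreasing processing time): #111 #125 #104 #118.
#111: 0→11
#125: 11→19
#104: 19→25
#118: 25→28
Sum = 11+19+25+28 = 83.
FIFO (arrival order): #104 #111 #118 #125.
#104: 0→6
#111: 6→17
#118: 17→20
#125: 20→28
Sum = 6+17+20+28 = 71.
SPT (increasing processing time): #118 #104 #125 #111.
#118: 0→3
#104: 3→9
#125: 9→17
#111: 17→28
Sum = 3+9+17+28 = 57.
EDD 65, LPT 83, FIFO 71, SPT 57 → minimum 57.

57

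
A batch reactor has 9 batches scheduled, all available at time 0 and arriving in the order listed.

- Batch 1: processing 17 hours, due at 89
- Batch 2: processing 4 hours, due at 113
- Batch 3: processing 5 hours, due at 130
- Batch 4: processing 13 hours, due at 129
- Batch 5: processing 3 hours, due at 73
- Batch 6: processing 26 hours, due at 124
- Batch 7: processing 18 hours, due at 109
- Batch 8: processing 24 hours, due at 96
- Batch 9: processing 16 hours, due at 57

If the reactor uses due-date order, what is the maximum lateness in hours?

EDD (increasing due date): Batch 9 Batch 5 Batch 1 Batch 8 Batch 7 Batch 2 Batch 6 Batch 4 Batch 3.
Batch 9: 0→16, due 57, lateness -41
Batch 5: 16→19, due 73, lateness -54
Batch 1: 19→36, due 89, lateness -53
Batch 8: 36→60, due 96, lateness -36
Batch 7: 60→78, due 109, lateness -31
Batch 2: 78→82, due 113, lateness -31
Batch 6: 82→108, due 124, lateness -16
Batch 4: 108→121, due 129, lateness -8
Batch 3: 121→126, due 130, lateness -4
Maximum = -4.

-4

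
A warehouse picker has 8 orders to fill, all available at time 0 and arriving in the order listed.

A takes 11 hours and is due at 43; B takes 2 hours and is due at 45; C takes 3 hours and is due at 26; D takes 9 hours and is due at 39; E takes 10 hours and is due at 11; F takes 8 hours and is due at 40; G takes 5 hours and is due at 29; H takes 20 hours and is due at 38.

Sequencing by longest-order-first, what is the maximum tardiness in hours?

40

LPT (decreasing processing time): H A E D F G C B.
H: 0→20, due 38, tardiness 0
A: 20→31, due 43, tardiness 0
E: 31→41, due 11, tardiness 30
D: 41→50, due 39, tardiness 11
F: 50→58, due 40, tardiness 18
G: 58→63, due 29, tardiness 34
C: 63→66, due 26, tardiness 40
B: 66→68, due 45, tardiness 23
Maximum = 40.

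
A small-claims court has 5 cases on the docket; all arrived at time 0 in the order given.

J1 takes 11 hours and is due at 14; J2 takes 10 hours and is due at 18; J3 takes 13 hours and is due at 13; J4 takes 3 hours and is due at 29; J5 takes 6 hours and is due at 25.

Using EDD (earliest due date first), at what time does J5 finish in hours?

EDD (increasing due date): J3 J1 J2 J5 J4.
J3: 0→13
J1: 13→24
J2: 24→34
J5: 34→40

40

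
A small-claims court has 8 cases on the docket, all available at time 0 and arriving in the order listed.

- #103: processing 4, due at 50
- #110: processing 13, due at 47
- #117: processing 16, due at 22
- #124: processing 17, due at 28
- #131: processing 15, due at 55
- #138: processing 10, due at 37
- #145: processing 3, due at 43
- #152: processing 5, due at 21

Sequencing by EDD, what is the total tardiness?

92

EDD (increasing due date): #152 #117 #124 #138 #145 #110 #103 #131.
#152: 0→5, due 21, tardiness 0
#117: 5→21, due 22, tardiness 0
#124: 21→38, due 28, tardiness 10
#138: 38→48, due 37, tardiness 11
#145: 48→51, due 43, tardiness 8
#110: 51→64, due 47, tardiness 17
#103: 64→68, due 50, tardiness 18
#131: 68→83, due 55, tardiness 28
Sum = 0+0+10+11+8+17+18+28 = 92.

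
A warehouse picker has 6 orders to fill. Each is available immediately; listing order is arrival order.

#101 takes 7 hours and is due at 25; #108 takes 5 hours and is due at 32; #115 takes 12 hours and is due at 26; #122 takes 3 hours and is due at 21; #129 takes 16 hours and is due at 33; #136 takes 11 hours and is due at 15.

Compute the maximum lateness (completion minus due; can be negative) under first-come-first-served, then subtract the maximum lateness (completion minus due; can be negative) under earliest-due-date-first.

FIFO (arrival order): #101 #108 #115 #122 #129 #136.
#101: 0→7, due 25, lateness -18
#108: 7→12, due 32, lateness -20
#115: 12→24, due 26, lateness -2
#122: 24→27, due 21, lateness 6
#129: 27→43, due 33, lateness 10
#136: 43→54, due 15, lateness 39
Maximum = 39.
EDD (increasing due date): #136 #122 #101 #115 #108 #129.
#136: 0→11, due 15, lateness -4
#122: 11→14, due 21, lateness -7
#101: 14→21, due 25, lateness -4
#115: 21→33, due 26, lateness 7
#108: 33→38, due 32, lateness 6
#129: 38→54, due 33, lateness 21
Maximum = 21.
Difference = 39 − 21 = 18.

18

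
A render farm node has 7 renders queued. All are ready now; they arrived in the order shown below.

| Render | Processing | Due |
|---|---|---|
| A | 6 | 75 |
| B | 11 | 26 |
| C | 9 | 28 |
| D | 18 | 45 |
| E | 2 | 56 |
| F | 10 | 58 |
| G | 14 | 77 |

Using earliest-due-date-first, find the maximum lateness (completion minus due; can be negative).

-7

EDD (increasing due date): B C D E F A G.
B: 0→11, due 26, lateness -15
C: 11→20, due 28, lateness -8
D: 20→38, due 45, lateness -7
E: 38→40, due 56, lateness -16
F: 40→50, due 58, lateness -8
A: 50→56, due 75, lateness -19
G: 56→70, due 77, lateness -7
Maximum = -7.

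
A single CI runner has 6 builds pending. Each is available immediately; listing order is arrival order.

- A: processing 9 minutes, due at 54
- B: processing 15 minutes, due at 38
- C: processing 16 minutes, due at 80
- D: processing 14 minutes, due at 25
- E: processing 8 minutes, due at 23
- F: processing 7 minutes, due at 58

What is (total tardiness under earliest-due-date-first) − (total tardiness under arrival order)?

-79

EDD (increasing due date): E D B A F C.
E: 0→8, due 23, tardiness 0
D: 8→22, due 25, tardiness 0
B: 22→37, due 38, tardiness 0
A: 37→46, due 54, tardiness 0
F: 46→53, due 58, tardiness 0
C: 53→69, due 80, tardiness 0
Sum = 0+0+0+0+0+0 = 0.
FIFO (arrival order): A B C D E F.
A: 0→9, due 54, tardiness 0
B: 9→24, due 38, tardiness 0
C: 24→40, due 80, tardiness 0
D: 40→54, due 25, tardiness 29
E: 54→62, due 23, tardiness 39
F: 62→69, due 58, tardiness 11
Sum = 0+0+0+29+39+11 = 79.
Difference = 0 − 79 = -79.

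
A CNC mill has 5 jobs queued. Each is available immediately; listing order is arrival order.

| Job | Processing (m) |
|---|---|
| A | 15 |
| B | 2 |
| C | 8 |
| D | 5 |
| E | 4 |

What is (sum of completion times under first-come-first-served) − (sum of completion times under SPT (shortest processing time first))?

FIFO (arrival order): A B C D E.
A: 0→15
B: 15→17
C: 17→25
D: 25→30
E: 30→34
Sum = 15+17+25+30+34 = 121.
SPT (increasing processing time): B E D C A.
B: 0→2
E: 2→6
D: 6→11
C: 11→19
A: 19→34
Sum = 2+6+11+19+34 = 72.
Difference = 121 − 72 = 49.

49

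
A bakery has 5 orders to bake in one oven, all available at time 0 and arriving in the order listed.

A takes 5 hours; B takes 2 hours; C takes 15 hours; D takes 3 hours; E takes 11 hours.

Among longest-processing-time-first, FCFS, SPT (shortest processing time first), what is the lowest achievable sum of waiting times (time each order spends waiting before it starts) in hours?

LPT (decreasing processing time): C E A D B.
C: waits 0, runs 0→15
E: waits 15, runs 15→26
A: waits 26, runs 26→31
D: waits 31, runs 31→34
B: waits 34, runs 34→36
Sum = 0+15+26+31+34 = 106.
FIFO (arrival order): A B C D E.
A: waits 0, runs 0→5
B: waits 5, runs 5→7
C: waits 7, runs 7→22
D: waits 22, runs 22→25
E: waits 25, runs 25→36
Sum = 0+5+7+22+25 = 59.
SPT (increasing processing time): B D A E C.
B: waits 0, runs 0→2
D: waits 2, runs 2→5
A: waits 5, runs 5→10
E: waits 10, runs 10→21
C: waits 21, runs 21→36
Sum = 0+2+5+10+21 = 38.
LPT 106, FIFO 59, SPT 38 → minimum 38.

38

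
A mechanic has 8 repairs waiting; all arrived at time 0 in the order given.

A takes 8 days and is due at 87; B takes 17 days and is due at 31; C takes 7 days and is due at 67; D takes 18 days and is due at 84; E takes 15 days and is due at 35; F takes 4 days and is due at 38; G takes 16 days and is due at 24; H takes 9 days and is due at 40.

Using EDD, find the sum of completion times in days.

EDD (increasing due date): G B E F H C D A.
G: 0→16
B: 16→33
E: 33→48
F: 48→52
H: 52→61
C: 61→68
D: 68→86
A: 86→94
Sum = 16+33+48+52+61+68+86+94 = 458.

458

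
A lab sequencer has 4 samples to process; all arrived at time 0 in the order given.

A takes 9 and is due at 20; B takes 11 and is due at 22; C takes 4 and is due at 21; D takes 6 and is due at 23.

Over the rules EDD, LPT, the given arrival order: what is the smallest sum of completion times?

EDD (increasing due date): A C B D.
A: 0→9
C: 9→13
B: 13→24
D: 24→30
Sum = 9+13+24+30 = 76.
LPT (decreasing processing time): B A D C.
B: 0→11
A: 11→20
D: 20→26
C: 26→30
Sum = 11+20+26+30 = 87.
FIFO (arrival order): A B C D.
A: 0→9
B: 9→20
C: 20→24
D: 24→30
Sum = 9+20+24+30 = 83.
EDD 76, LPT 87, FIFO 83 → minimum 76.

76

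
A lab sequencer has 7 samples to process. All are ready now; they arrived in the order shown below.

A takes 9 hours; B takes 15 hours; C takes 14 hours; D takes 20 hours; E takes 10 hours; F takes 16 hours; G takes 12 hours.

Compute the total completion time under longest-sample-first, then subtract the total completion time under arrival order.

LPT (decreasing processing time): D F B C G E A.
D: 0→20
F: 20→36
B: 36→51
C: 51→65
G: 65→77
E: 77→87
A: 87→96
Sum = 20+36+51+65+77+87+96 = 432.
FIFO (arrival order): A B C D E F G.
A: 0→9
B: 9→24
C: 24→38
D: 38→58
E: 58→68
F: 68→84
G: 84→96
Sum = 9+24+38+58+68+84+96 = 377.
Difference = 432 − 377 = 55.

55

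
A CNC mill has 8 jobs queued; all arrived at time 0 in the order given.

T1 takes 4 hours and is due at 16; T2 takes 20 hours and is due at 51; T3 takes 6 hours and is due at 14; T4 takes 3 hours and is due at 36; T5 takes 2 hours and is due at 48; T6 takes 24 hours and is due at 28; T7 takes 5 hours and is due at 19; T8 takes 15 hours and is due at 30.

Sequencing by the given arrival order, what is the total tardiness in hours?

141

FIFO (arrival order): T1 T2 T3 T4 T5 T6 T7 T8.
T1: 0→4, due 16, tardiness 0
T2: 4→24, due 51, tardiness 0
T3: 24→30, due 14, tardiness 16
T4: 30→33, due 36, tardiness 0
T5: 33→35, due 48, tardiness 0
T6: 35→59, due 28, tardiness 31
T7: 59→64, due 19, tardiness 45
T8: 64→79, due 30, tardiness 49
Sum = 0+0+16+0+0+31+45+49 = 141.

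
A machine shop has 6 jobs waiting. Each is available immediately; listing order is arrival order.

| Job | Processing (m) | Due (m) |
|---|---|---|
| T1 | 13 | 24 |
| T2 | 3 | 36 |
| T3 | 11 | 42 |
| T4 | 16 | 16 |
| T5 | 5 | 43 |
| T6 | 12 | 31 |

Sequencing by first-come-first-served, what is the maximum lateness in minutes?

29

FIFO (arrival order): T1 T2 T3 T4 T5 T6.
T1: 0→13, due 24, lateness -11
T2: 13→16, due 36, lateness -20
T3: 16→27, due 42, lateness -15
T4: 27→43, due 16, lateness 27
T5: 43→48, due 43, lateness 5
T6: 48→60, due 31, lateness 29
Maximum = 29.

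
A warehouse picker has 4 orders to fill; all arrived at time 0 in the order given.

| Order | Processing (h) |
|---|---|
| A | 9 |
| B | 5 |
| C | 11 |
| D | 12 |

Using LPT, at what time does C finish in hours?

LPT (decreasing processing time): D C A B.
D: 0→12
C: 12→23

23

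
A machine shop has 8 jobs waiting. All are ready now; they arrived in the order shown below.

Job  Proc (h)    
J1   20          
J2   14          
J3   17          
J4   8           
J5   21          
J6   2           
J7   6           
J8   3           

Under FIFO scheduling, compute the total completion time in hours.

FIFO (arrival order): J1 J2 J3 J4 J5 J6 J7 J8.
J1: 0→20
J2: 20→34
J3: 34→51
J4: 51→59
J5: 59→80
J6: 80→82
J7: 82→88
J8: 88→91
Sum = 20+34+51+59+80+82+88+91 = 505.

505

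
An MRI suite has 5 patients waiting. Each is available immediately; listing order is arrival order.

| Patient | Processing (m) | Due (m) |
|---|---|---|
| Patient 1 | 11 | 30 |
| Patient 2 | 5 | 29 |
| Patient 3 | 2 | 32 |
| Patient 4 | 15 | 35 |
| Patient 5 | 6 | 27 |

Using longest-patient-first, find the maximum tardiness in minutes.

8

LPT (decreasing processing time): Patient 4 Patient 1 Patient 5 Patient 2 Patient 3.
Patient 4: 0→15, due 35, tardiness 0
Patient 1: 15→26, due 30, tardiness 0
Patient 5: 26→32, due 27, tardiness 5
Patient 2: 32→37, due 29, tardiness 8
Patient 3: 37→39, due 32, tardiness 7
Maximum = 8.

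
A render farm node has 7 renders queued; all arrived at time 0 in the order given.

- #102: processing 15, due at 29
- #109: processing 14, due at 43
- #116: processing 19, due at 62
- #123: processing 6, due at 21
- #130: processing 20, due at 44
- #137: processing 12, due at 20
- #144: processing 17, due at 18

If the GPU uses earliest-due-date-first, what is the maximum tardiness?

41

EDD (increasing due date): #144 #137 #123 #102 #109 #130 #116.
#144: 0→17, due 18, tardiness 0
#137: 17→29, due 20, tardiness 9
#123: 29→35, due 21, tardiness 14
#102: 35→50, due 29, tardiness 21
#109: 50→64, due 43, tardiness 21
#130: 64→84, due 44, tardiness 40
#116: 84→103, due 62, tardiness 41
Maximum = 41.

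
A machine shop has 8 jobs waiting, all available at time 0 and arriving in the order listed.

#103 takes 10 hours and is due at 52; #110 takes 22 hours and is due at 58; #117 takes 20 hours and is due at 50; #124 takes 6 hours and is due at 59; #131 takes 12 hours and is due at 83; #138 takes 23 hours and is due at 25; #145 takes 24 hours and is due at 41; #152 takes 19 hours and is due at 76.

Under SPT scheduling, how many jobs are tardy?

SPT (increasing processing time): #124 #103 #131 #152 #117 #110 #138 #145.
#124: 0→6, due 59, tardiness 0
#103: 6→16, due 52, tardiness 0
#131: 16→28, due 83, tardiness 0
#152: 28→47, due 76, tardiness 0
#117: 47→67, due 50, tardiness 17
#110: 67→89, due 58, tardiness 31
#138: 89→112, due 25, tardiness 87
#145: 112→136, due 41, tardiness 95
Late jobs: 4.

4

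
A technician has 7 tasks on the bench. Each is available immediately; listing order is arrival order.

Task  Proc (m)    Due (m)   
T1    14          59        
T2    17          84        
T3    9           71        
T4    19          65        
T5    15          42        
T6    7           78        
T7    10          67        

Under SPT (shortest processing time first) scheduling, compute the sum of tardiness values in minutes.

SPT (increasing processing time): T6 T3 T7 T1 T5 T2 T4.
T6: 0→7, due 78, tardiness 0
T3: 7→16, due 71, tardiness 0
T7: 16→26, due 67, tardiness 0
T1: 26→40, due 59, tardiness 0
T5: 40→55, due 42, tardiness 13
T2: 55→72, due 84, tardiness 0
T4: 72→91, due 65, tardiness 26
Sum = 0+0+0+0+13+0+26 = 39.

39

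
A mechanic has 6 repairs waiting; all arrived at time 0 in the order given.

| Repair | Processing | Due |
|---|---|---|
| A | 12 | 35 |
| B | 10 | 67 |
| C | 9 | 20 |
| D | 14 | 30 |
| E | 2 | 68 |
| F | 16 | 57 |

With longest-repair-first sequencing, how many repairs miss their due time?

2

LPT (decreasing processing time): F D A B C E.
F: 0→16, due 57, tardiness 0
D: 16→30, due 30, tardiness 0
A: 30→42, due 35, tardiness 7
B: 42→52, due 67, tardiness 0
C: 52→61, due 20, tardiness 41
E: 61→63, due 68, tardiness 0
Late repairs: 2.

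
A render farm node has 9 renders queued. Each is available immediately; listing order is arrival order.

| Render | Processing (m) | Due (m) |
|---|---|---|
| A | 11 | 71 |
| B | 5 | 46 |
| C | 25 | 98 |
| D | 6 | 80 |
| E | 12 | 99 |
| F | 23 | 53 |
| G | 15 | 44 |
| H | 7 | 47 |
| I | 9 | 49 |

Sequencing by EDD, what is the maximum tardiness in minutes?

EDD (increasing due date): G B H I F A D C E.
G: 0→15, due 44, tardiness 0
B: 15→20, due 46, tardiness 0
H: 20→27, due 47, tardiness 0
I: 27→36, due 49, tardiness 0
F: 36→59, due 53, tardiness 6
A: 59→70, due 71, tardiness 0
D: 70→76, due 80, tardiness 0
C: 76→101, due 98, tardiness 3
E: 101→113, due 99, tardiness 14
Maximum = 14.

14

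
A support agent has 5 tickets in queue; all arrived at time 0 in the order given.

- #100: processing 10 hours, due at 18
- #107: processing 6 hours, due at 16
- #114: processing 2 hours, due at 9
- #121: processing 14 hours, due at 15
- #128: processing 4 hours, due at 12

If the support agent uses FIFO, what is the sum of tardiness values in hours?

50

FIFO (arrival order): #100 #107 #114 #121 #128.
#100: 0→10, due 18, tardiness 0
#107: 10→16, due 16, tardiness 0
#114: 16→18, due 9, tardiness 9
#121: 18→32, due 15, tardiness 17
#128: 32→36, due 12, tardiness 24
Sum = 0+0+9+17+24 = 50.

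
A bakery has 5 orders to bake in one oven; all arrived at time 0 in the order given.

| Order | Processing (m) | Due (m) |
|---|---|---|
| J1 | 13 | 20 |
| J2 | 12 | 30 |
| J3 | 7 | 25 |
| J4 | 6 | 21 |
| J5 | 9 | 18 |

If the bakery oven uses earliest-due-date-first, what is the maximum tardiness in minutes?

EDD (increasing due date): J5 J1 J4 J3 J2.
J5: 0→9, due 18, tardiness 0
J1: 9→22, due 20, tardiness 2
J4: 22→28, due 21, tardiness 7
J3: 28→35, due 25, tardiness 10
J2: 35→47, due 30, tardiness 17
Maximum = 17.

17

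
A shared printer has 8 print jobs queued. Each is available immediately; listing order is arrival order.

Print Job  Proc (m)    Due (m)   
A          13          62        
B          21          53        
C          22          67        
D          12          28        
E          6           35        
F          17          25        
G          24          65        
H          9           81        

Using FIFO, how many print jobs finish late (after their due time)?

FIFO (arrival order): A B C D E F G H.
A: 0→13, due 62, tardiness 0
B: 13→34, due 53, tardiness 0
C: 34→56, due 67, tardiness 0
D: 56→68, due 28, tardiness 40
E: 68→74, due 35, tardiness 39
F: 74→91, due 25, tardiness 66
G: 91→115, due 65, tardiness 50
H: 115→124, due 81, tardiness 43
Late print jobs: 5.

5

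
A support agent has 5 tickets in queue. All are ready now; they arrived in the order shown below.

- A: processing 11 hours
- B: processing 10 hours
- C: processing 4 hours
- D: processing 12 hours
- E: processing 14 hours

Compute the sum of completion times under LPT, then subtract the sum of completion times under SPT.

LPT (decreasing processing time): E D A B C.
E: 0→14
D: 14→26
A: 26→37
B: 37→47
C: 47→51
Sum = 14+26+37+47+51 = 175.
SPT (increasing processing time): C B A D E.
C: 0→4
B: 4→14
A: 14→25
D: 25→37
E: 37→51
Sum = 4+14+25+37+51 = 131.
Difference = 175 − 131 = 44.

44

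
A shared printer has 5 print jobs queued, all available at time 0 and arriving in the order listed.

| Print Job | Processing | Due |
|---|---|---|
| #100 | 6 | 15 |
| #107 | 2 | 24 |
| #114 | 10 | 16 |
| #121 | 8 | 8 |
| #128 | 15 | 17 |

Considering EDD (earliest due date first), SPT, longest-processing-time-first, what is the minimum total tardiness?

EDD (increasing due date): #121 #100 #114 #128 #107.
#121: 0→8, due 8, tardiness 0
#100: 8→14, due 15, tardiness 0
#114: 14→24, due 16, tardiness 8
#128: 24→39, due 17, tardiness 22
#107: 39→41, due 24, tardiness 17
Sum = 0+0+8+22+17 = 47.
SPT (increasing processing time): #107 #100 #121 #114 #128.
#107: 0→2, due 24, tardiness 0
#100: 2→8, due 15, tardiness 0
#121: 8→16, due 8, tardiness 8
#114: 16→26, due 16, tardiness 10
#128: 26→41, due 17, tardiness 24
Sum = 0+0+8+10+24 = 42.
LPT (decreasing processing time): #128 #114 #121 #100 #107.
#128: 0→15, due 17, tardiness 0
#114: 15→25, due 16, tardiness 9
#121: 25→33, due 8, tardiness 25
#100: 33→39, due 15, tardiness 24
#107: 39→41, due 24, tardiness 17
Sum = 0+9+25+24+17 = 75.
EDD 47, SPT 42, LPT 75 → minimum 42.

42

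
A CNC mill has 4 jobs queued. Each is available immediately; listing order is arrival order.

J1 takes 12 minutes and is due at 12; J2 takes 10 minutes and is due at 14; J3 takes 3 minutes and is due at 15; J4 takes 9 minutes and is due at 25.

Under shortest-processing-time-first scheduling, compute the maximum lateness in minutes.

SPT (increasing processing time): J3 J4 J2 J1.
J3: 0→3, due 15, lateness -12
J4: 3→12, due 25, lateness -13
J2: 12→22, due 14, lateness 8
J1: 22→34, due 12, lateness 22
Maximum = 22.

22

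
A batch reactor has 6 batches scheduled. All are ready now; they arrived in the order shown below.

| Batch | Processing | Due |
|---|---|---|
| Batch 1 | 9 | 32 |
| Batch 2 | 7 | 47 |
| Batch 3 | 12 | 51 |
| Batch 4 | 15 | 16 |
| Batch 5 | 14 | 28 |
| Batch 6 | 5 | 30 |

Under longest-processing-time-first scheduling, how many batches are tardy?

4

LPT (decreasing processing time): Batch 4 Batch 5 Batch 3 Batch 1 Batch 2 Batch 6.
Batch 4: 0→15, due 16, tardiness 0
Batch 5: 15→29, due 28, tardiness 1
Batch 3: 29→41, due 51, tardiness 0
Batch 1: 41→50, due 32, tardiness 18
Batch 2: 50→57, due 47, tardiness 10
Batch 6: 57→62, due 30, tardiness 32
Late batches: 4.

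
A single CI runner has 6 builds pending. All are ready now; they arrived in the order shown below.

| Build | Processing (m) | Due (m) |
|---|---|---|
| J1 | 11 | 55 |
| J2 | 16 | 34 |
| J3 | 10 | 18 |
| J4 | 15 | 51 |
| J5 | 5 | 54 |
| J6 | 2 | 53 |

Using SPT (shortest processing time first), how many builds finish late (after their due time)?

SPT (increasing processing time): J6 J5 J3 J1 J4 J2.
J6: 0→2, due 53, tardiness 0
J5: 2→7, due 54, tardiness 0
J3: 7→17, due 18, tardiness 0
J1: 17→28, due 55, tardiness 0
J4: 28→43, due 51, tardiness 0
J2: 43→59, due 34, tardiness 25
Late builds: 1.

1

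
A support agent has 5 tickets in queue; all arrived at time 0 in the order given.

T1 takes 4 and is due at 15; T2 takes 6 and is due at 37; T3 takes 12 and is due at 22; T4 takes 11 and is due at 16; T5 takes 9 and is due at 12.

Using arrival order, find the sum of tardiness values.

FIFO (arrival order): T1 T2 T3 T4 T5.
T1: 0→4, due 15, tardiness 0
T2: 4→10, due 37, tardiness 0
T3: 10→22, due 22, tardiness 0
T4: 22→33, due 16, tardiness 17
T5: 33→42, due 12, tardiness 30
Sum = 0+0+0+17+30 = 47.

47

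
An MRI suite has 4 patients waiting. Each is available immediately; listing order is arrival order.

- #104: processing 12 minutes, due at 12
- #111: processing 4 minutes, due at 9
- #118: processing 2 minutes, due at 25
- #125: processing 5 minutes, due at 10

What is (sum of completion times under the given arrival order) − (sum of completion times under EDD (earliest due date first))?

FIFO (arrival order): #104 #111 #118 #125.
#104: 0→12
#111: 12→16
#118: 16→18
#125: 18→23
Sum = 12+16+18+23 = 69.
EDD (increasing due date): #111 #125 #104 #118.
#111: 0→4
#125: 4→9
#104: 9→21
#118: 21→23
Sum = 4+9+21+23 = 57.
Difference = 69 − 57 = 12.

12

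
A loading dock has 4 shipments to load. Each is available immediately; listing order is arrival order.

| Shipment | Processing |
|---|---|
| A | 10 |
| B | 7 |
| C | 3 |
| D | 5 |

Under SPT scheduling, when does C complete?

3

SPT (increasing processing time): C D B A.
C: 0→3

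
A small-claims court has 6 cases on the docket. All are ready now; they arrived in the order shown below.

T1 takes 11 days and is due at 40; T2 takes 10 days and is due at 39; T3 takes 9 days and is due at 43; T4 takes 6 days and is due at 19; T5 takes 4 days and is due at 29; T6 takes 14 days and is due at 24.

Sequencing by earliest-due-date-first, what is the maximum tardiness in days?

EDD (increasing due date): T4 T6 T5 T2 T1 T3.
T4: 0→6, due 19, tardiness 0
T6: 6→20, due 24, tardiness 0
T5: 20→24, due 29, tardiness 0
T2: 24→34, due 39, tardiness 0
T1: 34→45, due 40, tardiness 5
T3: 45→54, due 43, tardiness 11
Maximum = 11.

11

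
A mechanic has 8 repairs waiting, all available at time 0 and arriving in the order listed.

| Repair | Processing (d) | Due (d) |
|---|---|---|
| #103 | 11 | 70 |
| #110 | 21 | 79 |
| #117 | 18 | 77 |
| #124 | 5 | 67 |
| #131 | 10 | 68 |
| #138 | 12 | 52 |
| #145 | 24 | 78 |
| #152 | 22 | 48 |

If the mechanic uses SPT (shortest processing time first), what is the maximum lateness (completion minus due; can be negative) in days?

51

SPT (increasing processing time): #124 #131 #103 #138 #117 #110 #152 #145.
#124: 0→5, due 67, lateness -62
#131: 5→15, due 68, lateness -53
#103: 15→26, due 70, lateness -44
#138: 26→38, due 52, lateness -14
#117: 38→56, due 77, lateness -21
#110: 56→77, due 79, lateness -2
#152: 77→99, due 48, lateness 51
#145: 99→123, due 78, lateness 45
Maximum = 51.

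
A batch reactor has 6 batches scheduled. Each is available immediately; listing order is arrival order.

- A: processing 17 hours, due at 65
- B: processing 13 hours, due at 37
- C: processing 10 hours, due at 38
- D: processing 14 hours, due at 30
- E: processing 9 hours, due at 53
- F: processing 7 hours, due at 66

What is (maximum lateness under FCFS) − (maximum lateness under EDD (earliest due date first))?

FIFO (arrival order): A B C D E F.
A: 0→17, due 65, lateness -48
B: 17→30, due 37, lateness -7
C: 30→40, due 38, lateness 2
D: 40→54, due 30, lateness 24
E: 54→63, due 53, lateness 10
F: 63→70, due 66, lateness 4
Maximum = 24.
EDD (increasing due date): D B C E A F.
D: 0→14, due 30, lateness -16
B: 14→27, due 37, lateness -10
C: 27→37, due 38, lateness -1
E: 37→46, due 53, lateness -7
A: 46→63, due 65, lateness -2
F: 63→70, due 66, lateness 4
Maximum = 4.
Difference = 24 − 4 = 20.

20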